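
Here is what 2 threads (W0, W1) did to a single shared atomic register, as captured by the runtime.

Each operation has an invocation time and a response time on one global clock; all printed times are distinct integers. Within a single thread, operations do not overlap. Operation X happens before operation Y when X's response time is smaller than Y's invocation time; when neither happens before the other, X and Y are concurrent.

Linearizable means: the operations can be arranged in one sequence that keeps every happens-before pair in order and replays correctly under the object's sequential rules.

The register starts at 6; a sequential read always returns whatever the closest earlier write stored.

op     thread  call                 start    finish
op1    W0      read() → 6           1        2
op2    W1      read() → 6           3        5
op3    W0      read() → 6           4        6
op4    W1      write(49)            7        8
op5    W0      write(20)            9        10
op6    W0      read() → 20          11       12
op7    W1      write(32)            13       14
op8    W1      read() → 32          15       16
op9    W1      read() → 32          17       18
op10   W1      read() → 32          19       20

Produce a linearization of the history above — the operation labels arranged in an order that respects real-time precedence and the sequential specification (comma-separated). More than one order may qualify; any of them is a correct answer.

1. op1 read() → 6, leaving value 6
2. op2 read() → 6, leaving value 6
3. op3 read() → 6, leaving value 6
4. op4 write(49), leaving value 49
5. op5 write(20), leaving value 20
6. op6 read() → 20, leaving value 20
7. op7 write(32), leaving value 32
8. op8 read() → 32, leaving value 32
9. op9 read() → 32, leaving value 32
10. op10 read() → 32, leaving value 32

op1, op2, op3, op4, op5, op6, op7, op8, op9, op10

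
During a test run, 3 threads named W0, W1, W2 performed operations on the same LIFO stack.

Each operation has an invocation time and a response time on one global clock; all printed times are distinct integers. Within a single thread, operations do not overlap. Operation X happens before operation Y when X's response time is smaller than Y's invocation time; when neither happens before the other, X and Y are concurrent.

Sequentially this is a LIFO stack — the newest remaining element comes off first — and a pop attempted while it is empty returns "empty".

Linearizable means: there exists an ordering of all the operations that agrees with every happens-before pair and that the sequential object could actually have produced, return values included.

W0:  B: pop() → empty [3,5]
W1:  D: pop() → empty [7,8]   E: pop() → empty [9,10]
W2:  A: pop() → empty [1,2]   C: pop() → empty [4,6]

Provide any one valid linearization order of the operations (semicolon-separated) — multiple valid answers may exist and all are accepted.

A; B; C; D; E

1. A pop() → empty, leaving stack <>
2. B pop() → empty, leaving stack <>
3. C pop() → empty, leaving stack <>
4. D pop() → empty, leaving stack <>
5. E pop() → empty, leaving stack <>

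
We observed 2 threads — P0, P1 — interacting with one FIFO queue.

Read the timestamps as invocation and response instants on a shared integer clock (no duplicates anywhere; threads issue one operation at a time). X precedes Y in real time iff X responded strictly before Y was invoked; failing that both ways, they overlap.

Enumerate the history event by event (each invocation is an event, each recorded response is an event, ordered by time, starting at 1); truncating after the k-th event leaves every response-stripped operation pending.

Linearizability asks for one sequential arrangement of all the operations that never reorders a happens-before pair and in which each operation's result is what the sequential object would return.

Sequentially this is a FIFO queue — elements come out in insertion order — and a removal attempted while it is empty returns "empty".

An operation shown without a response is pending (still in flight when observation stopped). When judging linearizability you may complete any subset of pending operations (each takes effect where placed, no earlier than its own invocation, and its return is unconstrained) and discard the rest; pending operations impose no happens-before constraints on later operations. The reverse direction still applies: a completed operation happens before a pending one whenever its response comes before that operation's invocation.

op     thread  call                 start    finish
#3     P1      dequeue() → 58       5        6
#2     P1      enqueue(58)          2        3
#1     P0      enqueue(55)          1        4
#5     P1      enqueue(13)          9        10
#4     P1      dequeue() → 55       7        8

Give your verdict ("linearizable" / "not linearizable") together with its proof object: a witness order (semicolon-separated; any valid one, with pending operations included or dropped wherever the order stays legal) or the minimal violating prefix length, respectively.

linearizable — witness: #2; #1; #3; #4; #5

1. #2 enqueue(58), leaving queue <58>
2. #1 enqueue(55), leaving queue <58,55>
3. #3 dequeue() → 58, leaving queue <55>
4. #4 dequeue() → 55, leaving queue <>
5. #5 enqueue(13), leaving queue <13>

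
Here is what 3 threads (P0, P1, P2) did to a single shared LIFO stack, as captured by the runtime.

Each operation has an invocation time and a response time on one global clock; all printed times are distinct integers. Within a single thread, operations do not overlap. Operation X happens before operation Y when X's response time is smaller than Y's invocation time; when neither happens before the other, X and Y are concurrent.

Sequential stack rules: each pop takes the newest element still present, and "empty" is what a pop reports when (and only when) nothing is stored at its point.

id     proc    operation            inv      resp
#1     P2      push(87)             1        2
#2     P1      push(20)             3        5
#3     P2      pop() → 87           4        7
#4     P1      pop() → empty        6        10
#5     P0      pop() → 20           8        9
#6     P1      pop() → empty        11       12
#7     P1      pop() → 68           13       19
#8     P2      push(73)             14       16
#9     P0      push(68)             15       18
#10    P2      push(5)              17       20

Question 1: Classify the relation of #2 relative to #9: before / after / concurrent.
before

#2 spans [3,5], #9 spans [15,18]
resp(#2)=5 < inv(#9)=15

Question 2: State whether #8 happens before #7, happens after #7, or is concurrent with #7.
concurrent

#8 spans [14,16], #7 spans [13,19]
the intervals overlap in both directions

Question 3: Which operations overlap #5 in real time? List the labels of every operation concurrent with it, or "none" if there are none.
#4

#5 spans [8,9]; an op avoiding the whole window 8..9 is ordered, any other is concurrent
#1 [1,2]: before
#2 [3,5]: before
#3 [4,7]: before
#4 [6,10]: concurrent
#6 [11,12]: after
#7 [13,19]: after
#8 [14,16]: after
#9 [15,18]: after
#10 [17,20]: after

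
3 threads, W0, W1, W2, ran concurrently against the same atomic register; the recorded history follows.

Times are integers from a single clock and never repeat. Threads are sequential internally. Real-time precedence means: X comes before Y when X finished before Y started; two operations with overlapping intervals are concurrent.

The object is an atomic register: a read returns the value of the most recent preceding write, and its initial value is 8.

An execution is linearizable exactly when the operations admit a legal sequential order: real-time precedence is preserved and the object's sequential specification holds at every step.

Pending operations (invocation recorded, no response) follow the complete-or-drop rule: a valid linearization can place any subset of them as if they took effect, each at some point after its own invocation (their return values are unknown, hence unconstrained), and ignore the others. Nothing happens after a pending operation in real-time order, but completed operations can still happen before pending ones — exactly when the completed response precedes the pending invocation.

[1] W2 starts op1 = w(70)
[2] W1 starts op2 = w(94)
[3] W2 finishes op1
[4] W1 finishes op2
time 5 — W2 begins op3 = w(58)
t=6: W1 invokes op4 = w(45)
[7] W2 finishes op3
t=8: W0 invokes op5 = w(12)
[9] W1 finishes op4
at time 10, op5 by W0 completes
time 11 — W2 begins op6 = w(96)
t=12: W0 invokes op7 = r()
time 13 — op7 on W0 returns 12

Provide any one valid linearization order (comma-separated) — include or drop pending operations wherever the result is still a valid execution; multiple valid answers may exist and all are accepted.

after step 1 (op1 w(70)): value 70
after step 2 (op2 w(94)): value 94
after step 3 (op3 w(58)): value 58
after step 4 (op4 w(45)): value 45
after step 5 (op5 w(12)): value 12
after step 6 (op7 r() → 12): value 12

op1, op2, op3, op4, op5, op7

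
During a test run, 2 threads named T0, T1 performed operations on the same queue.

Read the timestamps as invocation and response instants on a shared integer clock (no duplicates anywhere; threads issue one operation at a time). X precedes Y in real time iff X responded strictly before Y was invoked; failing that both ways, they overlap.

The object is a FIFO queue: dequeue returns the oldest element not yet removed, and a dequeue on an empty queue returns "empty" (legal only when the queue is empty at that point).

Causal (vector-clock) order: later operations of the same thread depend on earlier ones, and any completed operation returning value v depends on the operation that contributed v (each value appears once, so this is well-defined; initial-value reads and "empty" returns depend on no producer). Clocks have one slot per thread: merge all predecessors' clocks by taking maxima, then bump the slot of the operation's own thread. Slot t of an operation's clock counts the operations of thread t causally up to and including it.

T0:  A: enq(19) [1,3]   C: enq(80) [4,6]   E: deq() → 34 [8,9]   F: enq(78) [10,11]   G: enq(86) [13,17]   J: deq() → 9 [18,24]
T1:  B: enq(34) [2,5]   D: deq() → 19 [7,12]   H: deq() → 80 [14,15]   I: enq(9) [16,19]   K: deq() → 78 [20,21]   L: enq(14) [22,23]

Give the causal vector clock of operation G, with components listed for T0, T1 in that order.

B, invoked 2, has no incoming edges; only T1's bump applies → (0, 1)
A, invoked 1, has no incoming edges; only T0's bump applies → (1, 0)
merge at C (invoked 4): VC(A)=(1, 0), own-thread bump on T0 → (2, 0)
merge at D (invoked 7): VC(A)=(1, 0), VC(B)=(0, 1), own-thread bump on T1 → (1, 2)
merge at E (invoked 8): VC(B)=(0, 1), VC(C)=(2, 0), own-thread bump on T0 → (3, 1)
merge at H (invoked 14): VC(C)=(2, 0), VC(D)=(1, 2), own-thread bump on T1 → (2, 3)
merge at F (invoked 10): VC(E)=(3, 1), own-thread bump on T0 → (4, 1)
merge at I (invoked 16): VC(H)=(2, 3), own-thread bump on T1 → (2, 4)
merge at G (invoked 13): VC(F)=(4, 1), own-thread bump on T0 → (5, 1)
merge at K (invoked 20): VC(F)=(4, 1), VC(I)=(2, 4), own-thread bump on T1 → (4, 5)
merge at L (invoked 22): VC(K)=(4, 5), own-thread bump on T1 → (4, 6)
merge at J (invoked 18): VC(G)=(5, 1), VC(I)=(2, 4), own-thread bump on T0 → (6, 4)
target: VC(G) = (5, 1)

(5, 1)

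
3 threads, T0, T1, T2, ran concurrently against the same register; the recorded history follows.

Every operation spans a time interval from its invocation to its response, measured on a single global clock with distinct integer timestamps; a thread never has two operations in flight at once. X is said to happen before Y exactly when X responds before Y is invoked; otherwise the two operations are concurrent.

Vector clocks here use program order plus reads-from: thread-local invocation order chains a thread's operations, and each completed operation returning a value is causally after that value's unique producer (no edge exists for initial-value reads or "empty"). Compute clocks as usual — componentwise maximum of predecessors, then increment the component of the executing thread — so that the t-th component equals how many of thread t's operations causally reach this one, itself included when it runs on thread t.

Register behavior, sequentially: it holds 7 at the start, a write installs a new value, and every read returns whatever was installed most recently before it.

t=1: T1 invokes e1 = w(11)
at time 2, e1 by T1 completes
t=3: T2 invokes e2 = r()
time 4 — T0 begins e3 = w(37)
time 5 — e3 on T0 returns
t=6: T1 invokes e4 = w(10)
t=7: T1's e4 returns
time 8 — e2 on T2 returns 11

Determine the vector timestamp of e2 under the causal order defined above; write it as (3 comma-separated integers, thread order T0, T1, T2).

e1 (invocation 1): nothing precedes it; T1's component alone gives (0, 1, 0)
e3 (invocation 4): nothing precedes it; T0's component alone gives (1, 0, 0)
VC(e2, invoked at 3): max of VC(e1)=(0, 1, 0), then +1 on thread T2 → (0, 1, 1)
VC(e4, invoked at 6): max of VC(e1)=(0, 1, 0), then +1 on thread T1 → (0, 2, 0)
target: VC(e2) = (0, 1, 1)

(0, 1, 1)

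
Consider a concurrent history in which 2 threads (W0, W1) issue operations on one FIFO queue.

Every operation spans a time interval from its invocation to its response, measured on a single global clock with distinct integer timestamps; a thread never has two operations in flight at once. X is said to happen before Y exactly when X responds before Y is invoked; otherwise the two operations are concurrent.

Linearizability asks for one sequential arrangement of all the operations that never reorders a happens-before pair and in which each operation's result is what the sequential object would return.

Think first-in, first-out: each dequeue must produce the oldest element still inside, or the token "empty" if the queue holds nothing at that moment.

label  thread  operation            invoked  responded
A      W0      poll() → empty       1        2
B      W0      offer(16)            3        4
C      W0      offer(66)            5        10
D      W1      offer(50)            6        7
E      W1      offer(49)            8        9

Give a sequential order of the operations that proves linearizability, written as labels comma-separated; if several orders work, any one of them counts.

step 1: A poll() → empty — queue <>
step 2: B offer(16) — queue <16>
step 3: C offer(66) — queue <16,66>
step 4: D offer(50) — queue <16,66,50>
step 5: E offer(49) — queue <16,66,50,49>

A, B, C, D, E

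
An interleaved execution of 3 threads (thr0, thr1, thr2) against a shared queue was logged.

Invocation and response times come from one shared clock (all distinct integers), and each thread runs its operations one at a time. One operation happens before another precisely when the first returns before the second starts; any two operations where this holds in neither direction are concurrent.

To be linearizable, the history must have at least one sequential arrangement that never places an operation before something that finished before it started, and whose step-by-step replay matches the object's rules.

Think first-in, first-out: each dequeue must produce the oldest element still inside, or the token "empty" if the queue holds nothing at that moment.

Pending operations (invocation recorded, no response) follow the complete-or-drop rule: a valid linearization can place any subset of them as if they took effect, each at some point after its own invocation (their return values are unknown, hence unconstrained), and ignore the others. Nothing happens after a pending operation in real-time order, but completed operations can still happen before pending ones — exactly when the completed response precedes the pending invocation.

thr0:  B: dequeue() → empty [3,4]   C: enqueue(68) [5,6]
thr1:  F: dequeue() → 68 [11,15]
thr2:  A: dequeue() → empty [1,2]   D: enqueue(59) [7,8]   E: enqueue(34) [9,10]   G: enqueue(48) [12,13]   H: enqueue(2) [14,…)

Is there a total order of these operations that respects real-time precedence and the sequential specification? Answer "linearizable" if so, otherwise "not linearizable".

a witness: A, B, C, D, E, F, G
after step 1 (A dequeue() → empty): queue <>
after step 2 (B dequeue() → empty): queue <>
after step 3 (C enqueue(68)): queue <68>
after step 4 (D enqueue(59)): queue <68,59>
after step 5 (E enqueue(34)): queue <68,59,34>
after step 6 (F dequeue() → 68): queue <59,34>
after step 7 (G enqueue(48)): queue <59,34,48>

linearizable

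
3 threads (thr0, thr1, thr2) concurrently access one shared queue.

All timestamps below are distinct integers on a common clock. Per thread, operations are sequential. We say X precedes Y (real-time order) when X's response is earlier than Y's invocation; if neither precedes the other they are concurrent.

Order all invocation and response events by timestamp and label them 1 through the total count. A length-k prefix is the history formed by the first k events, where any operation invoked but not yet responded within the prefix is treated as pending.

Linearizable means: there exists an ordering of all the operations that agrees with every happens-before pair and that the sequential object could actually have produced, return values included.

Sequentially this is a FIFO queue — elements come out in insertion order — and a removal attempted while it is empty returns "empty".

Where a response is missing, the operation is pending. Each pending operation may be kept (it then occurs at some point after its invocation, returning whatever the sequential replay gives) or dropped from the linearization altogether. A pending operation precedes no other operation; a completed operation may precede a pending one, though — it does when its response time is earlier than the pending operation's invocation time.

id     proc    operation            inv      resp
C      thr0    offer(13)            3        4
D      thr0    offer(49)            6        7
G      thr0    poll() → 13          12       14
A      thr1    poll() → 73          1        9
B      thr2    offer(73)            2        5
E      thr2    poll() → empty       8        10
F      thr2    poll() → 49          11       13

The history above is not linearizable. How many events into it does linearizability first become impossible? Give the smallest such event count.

10

one valid order for events 1..9 is B, A, C, D:
step 1: B offer(73) — queue <73>
step 2: A poll() → 73 — queue <>
step 3: C offer(13) — queue <13>
step 4: D offer(49) — queue <13,49>
with event 10 included (E responding at time 10), all real-time-consistent orders fail
one such order, A, B, C, D, E, breaks at step 1 where A poll() → 73 is illegal
one such order, A, C, B, D, E, breaks at step 1 where A poll() → 73 is illegal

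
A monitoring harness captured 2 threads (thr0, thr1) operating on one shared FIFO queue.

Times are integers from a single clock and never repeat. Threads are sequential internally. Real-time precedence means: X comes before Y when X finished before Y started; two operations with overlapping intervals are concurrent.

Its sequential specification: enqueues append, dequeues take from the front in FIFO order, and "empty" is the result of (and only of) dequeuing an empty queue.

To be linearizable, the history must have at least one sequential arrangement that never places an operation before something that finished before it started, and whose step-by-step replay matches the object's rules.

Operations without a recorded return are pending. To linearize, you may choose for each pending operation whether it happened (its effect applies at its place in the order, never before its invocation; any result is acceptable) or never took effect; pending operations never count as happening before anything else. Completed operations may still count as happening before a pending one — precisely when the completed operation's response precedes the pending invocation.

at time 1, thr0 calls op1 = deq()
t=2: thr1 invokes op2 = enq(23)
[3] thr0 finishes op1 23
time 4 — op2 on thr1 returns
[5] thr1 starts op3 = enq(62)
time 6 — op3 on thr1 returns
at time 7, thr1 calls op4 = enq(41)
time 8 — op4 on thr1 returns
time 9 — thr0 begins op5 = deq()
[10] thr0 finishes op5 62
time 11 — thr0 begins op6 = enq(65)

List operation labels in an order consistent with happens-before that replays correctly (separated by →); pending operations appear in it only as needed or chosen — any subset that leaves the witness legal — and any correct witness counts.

step 1: op2 enq(23) — queue <23>
step 2: op1 deq() → 23 — queue <>
step 3: op3 enq(62) — queue <62>
step 4: op4 enq(41) — queue <62,41>
step 5: op5 deq() → 62 — queue <41>

op2 → op1 → op3 → op4 → op5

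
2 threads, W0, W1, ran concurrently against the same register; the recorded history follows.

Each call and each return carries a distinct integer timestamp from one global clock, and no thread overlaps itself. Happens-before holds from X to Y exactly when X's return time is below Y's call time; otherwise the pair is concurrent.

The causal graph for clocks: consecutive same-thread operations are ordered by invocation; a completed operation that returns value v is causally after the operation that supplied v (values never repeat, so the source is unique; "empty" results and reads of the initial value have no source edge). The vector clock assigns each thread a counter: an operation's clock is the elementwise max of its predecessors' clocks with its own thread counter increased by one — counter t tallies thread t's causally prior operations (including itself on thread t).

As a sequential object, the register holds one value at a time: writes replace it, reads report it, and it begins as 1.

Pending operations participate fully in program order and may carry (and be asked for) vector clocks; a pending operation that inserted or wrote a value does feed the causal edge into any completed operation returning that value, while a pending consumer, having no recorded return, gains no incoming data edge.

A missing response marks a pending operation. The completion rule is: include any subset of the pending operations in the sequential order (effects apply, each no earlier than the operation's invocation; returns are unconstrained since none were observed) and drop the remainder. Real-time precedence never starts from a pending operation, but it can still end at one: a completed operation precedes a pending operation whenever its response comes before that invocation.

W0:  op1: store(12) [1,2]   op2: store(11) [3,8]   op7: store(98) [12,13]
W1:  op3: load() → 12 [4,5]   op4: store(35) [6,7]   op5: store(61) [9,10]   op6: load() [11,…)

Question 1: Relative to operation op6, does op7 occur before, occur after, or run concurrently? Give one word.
Answer: concurrent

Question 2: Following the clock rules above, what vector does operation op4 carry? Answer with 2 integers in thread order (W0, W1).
Answer: (1, 2)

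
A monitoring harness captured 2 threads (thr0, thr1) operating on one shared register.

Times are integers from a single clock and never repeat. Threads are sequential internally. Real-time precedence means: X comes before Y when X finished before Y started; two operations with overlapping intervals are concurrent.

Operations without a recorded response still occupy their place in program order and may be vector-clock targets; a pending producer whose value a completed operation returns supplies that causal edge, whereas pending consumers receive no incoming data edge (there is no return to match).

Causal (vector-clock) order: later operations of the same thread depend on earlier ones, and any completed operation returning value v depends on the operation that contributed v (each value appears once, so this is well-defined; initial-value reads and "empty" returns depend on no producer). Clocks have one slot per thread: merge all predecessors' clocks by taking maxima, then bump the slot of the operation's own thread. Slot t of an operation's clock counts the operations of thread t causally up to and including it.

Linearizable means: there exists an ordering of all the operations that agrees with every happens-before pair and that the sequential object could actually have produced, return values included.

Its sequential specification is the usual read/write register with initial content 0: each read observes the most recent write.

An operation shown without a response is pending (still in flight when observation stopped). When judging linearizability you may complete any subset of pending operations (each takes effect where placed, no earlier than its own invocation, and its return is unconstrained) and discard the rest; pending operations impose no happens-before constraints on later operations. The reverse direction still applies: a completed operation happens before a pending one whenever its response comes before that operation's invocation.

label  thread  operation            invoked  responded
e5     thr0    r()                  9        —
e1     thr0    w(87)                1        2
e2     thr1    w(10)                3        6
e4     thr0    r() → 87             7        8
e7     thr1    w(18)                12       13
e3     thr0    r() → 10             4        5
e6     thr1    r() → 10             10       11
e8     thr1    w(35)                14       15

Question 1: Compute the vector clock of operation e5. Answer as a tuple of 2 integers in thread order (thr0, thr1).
(4, 1)

e2 (invocation 3): nothing precedes it; thr1's component alone gives (0, 1)
e1 (invocation 1): nothing precedes it; thr0's component alone gives (1, 0)
merge at e6 (invoked 10): VC(e2)=(0, 1), own-thread bump on thr1 → (0, 2)
merge at e7 (invoked 12): VC(e6)=(0, 2), own-thread bump on thr1 → (0, 3)
merge at e3 (invoked 4): VC(e1)=(1, 0), VC(e2)=(0, 1), own-thread bump on thr0 → (2, 1)
merge at e8 (invoked 14): VC(e7)=(0, 3), own-thread bump on thr1 → (0, 4)
merge at e4 (invoked 7): VC(e1)=(1, 0), VC(e3)=(2, 1), own-thread bump on thr0 → (3, 1)
merge at e5 (invoked 9): VC(e4)=(3, 1), own-thread bump on thr0 → (4, 1)
target: VC(e5) = (4, 1)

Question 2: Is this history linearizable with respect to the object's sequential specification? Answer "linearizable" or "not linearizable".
not linearizable

through event 7 a valid linearization exists; event 8 (e4 responding at time 8) ends that
no legal order exists: 2 real-time-consistent candidates over 4 completed register operations, all rejected
take e1, e2, e3, e4: step 4 already fails, because e4 r() → 87 cannot occur there
take e1, e3, e2, e4: step 2 already fails, because e3 r() → 10 cannot occur there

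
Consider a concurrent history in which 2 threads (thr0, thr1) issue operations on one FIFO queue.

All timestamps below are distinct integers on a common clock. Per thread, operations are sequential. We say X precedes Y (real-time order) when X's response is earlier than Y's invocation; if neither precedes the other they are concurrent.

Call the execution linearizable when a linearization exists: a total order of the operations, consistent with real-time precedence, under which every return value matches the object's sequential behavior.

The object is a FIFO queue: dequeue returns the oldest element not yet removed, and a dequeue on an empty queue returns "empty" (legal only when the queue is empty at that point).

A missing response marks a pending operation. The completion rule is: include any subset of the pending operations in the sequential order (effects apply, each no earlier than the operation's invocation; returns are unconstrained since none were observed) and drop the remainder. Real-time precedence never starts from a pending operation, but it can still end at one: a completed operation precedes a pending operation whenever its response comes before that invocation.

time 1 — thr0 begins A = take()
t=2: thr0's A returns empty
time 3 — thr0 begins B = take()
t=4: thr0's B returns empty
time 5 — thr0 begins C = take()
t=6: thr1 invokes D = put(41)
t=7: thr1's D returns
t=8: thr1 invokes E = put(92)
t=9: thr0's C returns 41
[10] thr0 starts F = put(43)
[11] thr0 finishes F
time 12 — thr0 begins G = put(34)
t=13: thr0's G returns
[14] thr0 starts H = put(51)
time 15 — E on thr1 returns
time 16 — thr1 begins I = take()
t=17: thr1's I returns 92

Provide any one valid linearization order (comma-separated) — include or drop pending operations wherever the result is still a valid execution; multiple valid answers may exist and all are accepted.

A, B, D, C, E, F, G, H, I

1. A take() → empty, leaving queue <>
2. B take() → empty, leaving queue <>
3. D put(41), leaving queue <41>
4. C take() → 41, leaving queue <>
5. E put(92), leaving queue <92>
6. F put(43), leaving queue <92,43>
7. G put(34), leaving queue <92,43,34>
8. H put(51) (pending, included), leaving queue <92,43,34,51>
9. I take() → 92, leaving queue <43,34,51>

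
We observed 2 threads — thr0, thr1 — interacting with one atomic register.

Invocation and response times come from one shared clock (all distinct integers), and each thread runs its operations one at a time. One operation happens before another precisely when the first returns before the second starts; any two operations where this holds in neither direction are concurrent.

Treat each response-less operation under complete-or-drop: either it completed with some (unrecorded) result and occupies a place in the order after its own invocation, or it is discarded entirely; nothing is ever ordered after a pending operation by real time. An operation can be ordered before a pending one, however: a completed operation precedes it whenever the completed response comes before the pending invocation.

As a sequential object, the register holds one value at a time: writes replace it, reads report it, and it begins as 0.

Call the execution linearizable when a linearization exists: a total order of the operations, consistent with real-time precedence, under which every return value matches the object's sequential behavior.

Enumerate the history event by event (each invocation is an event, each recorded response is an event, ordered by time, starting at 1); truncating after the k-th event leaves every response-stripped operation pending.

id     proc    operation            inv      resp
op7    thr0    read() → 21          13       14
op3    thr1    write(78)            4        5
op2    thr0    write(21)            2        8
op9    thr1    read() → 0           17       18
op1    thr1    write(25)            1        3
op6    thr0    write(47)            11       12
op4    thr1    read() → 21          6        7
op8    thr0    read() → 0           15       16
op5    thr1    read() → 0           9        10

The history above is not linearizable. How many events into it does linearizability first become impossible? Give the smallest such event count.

one valid order for events 1..9 is op1, op3, op2, op4:
step 1: op1 write(25) — value 25
step 2: op3 write(78) — value 78
step 3: op2 write(21) — value 21
step 4: op4 read() → 21 — value 21
adding event 10 (op5 responds at 10) leaves no legal real-time order
sample order op1, op2, op3, op4, op5 stalls at step 4 — op4 read() → 21 has no legal effect
sample order op1, op3, op2, op4, op5 stalls at step 5 — op5 read() → 0 has no legal effect

10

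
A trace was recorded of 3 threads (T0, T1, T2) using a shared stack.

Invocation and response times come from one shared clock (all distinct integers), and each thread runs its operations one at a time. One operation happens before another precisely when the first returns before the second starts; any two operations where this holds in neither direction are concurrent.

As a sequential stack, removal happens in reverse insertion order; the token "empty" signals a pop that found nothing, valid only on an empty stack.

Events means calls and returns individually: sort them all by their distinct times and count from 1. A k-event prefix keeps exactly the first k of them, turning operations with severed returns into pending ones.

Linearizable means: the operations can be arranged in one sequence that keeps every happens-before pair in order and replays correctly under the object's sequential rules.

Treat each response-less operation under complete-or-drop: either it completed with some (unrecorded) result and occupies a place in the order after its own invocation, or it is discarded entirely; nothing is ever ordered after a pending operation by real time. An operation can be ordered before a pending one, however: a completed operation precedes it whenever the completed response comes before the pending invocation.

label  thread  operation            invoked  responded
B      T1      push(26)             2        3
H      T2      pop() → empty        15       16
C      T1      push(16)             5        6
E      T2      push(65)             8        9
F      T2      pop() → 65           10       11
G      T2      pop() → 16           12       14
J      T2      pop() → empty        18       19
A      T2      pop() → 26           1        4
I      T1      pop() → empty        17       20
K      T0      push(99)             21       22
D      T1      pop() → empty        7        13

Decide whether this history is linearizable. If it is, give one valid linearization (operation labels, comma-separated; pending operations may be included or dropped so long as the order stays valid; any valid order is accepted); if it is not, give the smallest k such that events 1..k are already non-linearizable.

linearizable — witness: B, A, C, E, F, G, D, H, I, J, K

after step 1 (B push(26)): stack <26>
after step 2 (A pop() → 26): stack <>
after step 3 (C push(16)): stack <16>
after step 4 (E push(65)): stack <16,65>
after step 5 (F pop() → 65): stack <16>
after step 6 (G pop() → 16): stack <>
after step 7 (D pop() → empty): stack <>
after step 8 (H pop() → empty): stack <>
after step 9 (I pop() → empty): stack <>
after step 10 (J pop() → empty): stack <>
after step 11 (K push(99)): stack <99>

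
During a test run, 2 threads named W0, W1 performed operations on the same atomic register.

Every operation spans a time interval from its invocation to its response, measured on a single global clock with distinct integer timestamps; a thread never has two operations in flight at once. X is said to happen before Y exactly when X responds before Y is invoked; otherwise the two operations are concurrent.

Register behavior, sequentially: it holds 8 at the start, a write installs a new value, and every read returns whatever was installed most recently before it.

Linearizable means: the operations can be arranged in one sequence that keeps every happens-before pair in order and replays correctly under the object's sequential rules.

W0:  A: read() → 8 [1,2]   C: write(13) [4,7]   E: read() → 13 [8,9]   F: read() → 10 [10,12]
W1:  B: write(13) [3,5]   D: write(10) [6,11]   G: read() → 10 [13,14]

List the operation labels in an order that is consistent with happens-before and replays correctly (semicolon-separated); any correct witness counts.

after step 1 (A read() → 8): value 8
after step 2 (B write(13)): value 13
after step 3 (C write(13)): value 13
after step 4 (E read() → 13): value 13
after step 5 (D write(10)): value 10
after step 6 (F read() → 10): value 10
after step 7 (G read() → 10): value 10

A; B; C; E; D; F; G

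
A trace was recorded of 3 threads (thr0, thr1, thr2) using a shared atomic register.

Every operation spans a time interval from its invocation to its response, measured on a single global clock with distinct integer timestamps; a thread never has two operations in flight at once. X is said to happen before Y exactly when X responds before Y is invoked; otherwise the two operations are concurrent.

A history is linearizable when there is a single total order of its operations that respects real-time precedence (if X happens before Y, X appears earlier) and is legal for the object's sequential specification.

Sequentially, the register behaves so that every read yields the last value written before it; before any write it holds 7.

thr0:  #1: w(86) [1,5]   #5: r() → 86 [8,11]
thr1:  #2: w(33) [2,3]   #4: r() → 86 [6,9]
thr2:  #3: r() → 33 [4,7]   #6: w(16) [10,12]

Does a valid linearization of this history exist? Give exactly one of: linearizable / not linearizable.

linearizable

a witness: #2, #3, #1, #4, #5, #6
after step 1 (#2 w(33)): value 33
after step 2 (#3 r() → 33): value 33
after step 3 (#1 w(86)): value 86
after step 4 (#4 r() → 86): value 86
after step 5 (#5 r() → 86): value 86
after step 6 (#6 w(16)): value 16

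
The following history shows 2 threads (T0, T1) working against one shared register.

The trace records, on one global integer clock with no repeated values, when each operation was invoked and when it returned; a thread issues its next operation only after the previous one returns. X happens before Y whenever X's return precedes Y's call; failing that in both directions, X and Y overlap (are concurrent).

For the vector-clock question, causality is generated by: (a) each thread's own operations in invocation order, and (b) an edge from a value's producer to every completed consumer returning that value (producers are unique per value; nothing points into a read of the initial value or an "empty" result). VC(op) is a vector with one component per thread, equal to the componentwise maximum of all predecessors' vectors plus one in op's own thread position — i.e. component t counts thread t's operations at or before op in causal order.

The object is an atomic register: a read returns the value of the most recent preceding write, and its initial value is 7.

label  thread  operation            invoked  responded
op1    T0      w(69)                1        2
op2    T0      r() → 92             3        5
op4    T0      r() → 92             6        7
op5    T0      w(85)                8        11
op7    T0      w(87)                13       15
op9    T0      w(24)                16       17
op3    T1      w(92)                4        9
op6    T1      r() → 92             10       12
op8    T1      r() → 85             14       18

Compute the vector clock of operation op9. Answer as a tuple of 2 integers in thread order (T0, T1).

(6, 1)

VC(op3, invoked at 4): no causal predecessors; +1 on T1 → (0, 1)
VC(op1, invoked at 1): no causal predecessors; +1 on T0 → (1, 0)
merge at op6 (invoked 10): VC(op3)=(0, 1), own-thread bump on T1 → (0, 2)
merge at op2 (invoked 3): VC(op1)=(1, 0), VC(op3)=(0, 1), own-thread bump on T0 → (2, 1)
merge at op4 (invoked 6): VC(op2)=(2, 1), VC(op3)=(0, 1), own-thread bump on T0 → (3, 1)
merge at op5 (invoked 8): VC(op4)=(3, 1), own-thread bump on T0 → (4, 1)
merge at op7 (invoked 13): VC(op5)=(4, 1), own-thread bump on T0 → (5, 1)
merge at op8 (invoked 14): VC(op5)=(4, 1), VC(op6)=(0, 2), own-thread bump on T1 → (4, 3)
merge at op9 (invoked 16): VC(op7)=(5, 1), own-thread bump on T0 → (6, 1)
target: VC(op9) = (6, 1)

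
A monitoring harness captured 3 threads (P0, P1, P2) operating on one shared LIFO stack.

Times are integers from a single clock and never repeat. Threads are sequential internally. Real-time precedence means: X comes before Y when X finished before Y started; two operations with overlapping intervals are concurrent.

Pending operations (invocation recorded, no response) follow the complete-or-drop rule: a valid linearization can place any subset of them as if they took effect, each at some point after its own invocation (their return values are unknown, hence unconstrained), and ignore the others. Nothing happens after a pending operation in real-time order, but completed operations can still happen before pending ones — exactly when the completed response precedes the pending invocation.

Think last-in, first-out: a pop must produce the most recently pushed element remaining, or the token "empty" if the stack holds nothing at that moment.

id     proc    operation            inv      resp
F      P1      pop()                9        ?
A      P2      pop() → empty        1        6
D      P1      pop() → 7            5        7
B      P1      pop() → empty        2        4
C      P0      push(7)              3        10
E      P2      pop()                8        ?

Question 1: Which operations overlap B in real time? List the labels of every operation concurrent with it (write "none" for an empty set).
B runs from 2 to 4; window-overlapping ops are concurrent
A [1,6]: concurrent
C [3,10]: concurrent
D [5,7]: after
E [8,…): after
F [9,…): after

A, C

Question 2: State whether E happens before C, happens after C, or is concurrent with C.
E spans [8,…), C spans [3,10]
the intervals overlap in both directions

concurrent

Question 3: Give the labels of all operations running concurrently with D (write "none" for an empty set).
concurrent with D ([5,7]): every op whose interval crosses 5..7
A [1,6]: concurrent
B [2,4]: before
C [3,10]: concurrent
E [8,…): after
F [9,…): after

A, C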